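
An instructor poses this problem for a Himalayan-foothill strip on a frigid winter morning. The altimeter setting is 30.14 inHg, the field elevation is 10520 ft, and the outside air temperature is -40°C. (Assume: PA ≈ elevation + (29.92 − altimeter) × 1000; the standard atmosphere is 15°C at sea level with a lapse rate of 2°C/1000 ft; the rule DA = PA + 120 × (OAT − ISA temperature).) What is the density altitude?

Pressure altitude = 10520 + (29.92 − 30.14) × 1000 = 10520 + (-220) = 10300 ft.
ISA temperature at 10300 ft = 15 − 2 × (10300/1000) = -5.6°C.
ISA deviation = -40 − (-5.6) = -34.4°C.
Density altitude = 10300 + 120 × (-34.4) = 6172 ft.

6172 ft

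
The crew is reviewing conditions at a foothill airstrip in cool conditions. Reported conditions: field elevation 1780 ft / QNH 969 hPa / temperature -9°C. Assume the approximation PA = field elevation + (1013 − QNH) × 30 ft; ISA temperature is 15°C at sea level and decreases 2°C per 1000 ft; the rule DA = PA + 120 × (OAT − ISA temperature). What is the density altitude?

964 ft

Pressure altitude = 1780 + (1013 − 969) × 30 = 1780 + (+1320) = 3100 ft.
ISA temperature at 3100 ft = 15 − 2 × (3100/1000) = 8.8°C.
ISA deviation = -9 − 8.8 = -17.8°C.
Density altitude = 3100 + 120 × (-17.8) = 964 ft.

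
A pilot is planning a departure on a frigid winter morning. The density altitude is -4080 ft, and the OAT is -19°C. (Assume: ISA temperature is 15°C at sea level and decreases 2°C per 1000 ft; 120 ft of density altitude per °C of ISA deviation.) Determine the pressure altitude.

DA = PA + 120 × (OAT − (15 − 2·PA/1000)) = PA + 120·OAT − 1800 + 0.24·PA = 1.24·PA + 120·OAT − 1800.
So 1.24·PA = -4080 − 120 × (-19) + 1800 = 0.
PA = 0 / 1.24 = 0 ft.

0 ft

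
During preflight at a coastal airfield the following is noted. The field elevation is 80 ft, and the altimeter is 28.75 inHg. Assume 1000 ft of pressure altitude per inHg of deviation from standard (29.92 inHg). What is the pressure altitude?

1250 ft

Pressure correction = (29.92 − 28.75) × 1000 = +1170 ft.
Pressure altitude = 80 + (+1170) = 1250 ft.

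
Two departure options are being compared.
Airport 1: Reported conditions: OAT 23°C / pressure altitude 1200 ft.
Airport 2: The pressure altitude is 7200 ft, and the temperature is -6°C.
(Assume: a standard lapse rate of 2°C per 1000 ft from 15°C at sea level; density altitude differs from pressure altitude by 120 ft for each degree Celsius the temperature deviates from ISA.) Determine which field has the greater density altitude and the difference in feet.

Airport 1: ISA temp = 12.6°C, deviation +10.4°C, DA = 1200 + 120 × 10.4 = 2448 ft.
Airport 2: ISA temp = 0.6°C, deviation -6.6°C, DA = 7200 + 120 × (-6.6) = 6408 ft.
Airport 2 is higher by 6408 − 2448 = 3960 ft.

Airport 2 by 3960 ft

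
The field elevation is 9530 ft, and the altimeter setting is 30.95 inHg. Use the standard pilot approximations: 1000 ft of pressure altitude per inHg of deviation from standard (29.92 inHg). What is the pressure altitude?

8500 ft

Pressure correction = (29.92 − 30.95) × 1000 = -1030 ft.
Pressure altitude = 9530 + (-1030) = 8500 ft.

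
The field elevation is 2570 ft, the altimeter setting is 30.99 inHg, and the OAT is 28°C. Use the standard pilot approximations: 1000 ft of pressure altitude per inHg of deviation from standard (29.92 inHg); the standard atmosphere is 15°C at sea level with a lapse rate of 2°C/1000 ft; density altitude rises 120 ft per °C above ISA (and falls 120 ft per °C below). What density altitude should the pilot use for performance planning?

Pressure altitude = 2570 + (29.92 − 30.99) × 1000 = 2570 + (-1070) = 1500 ft.
ISA temperature at 1500 ft = 15 − 2 × (1500/1000) = 12°C.
ISA deviation = 28 − 12 = +16°C.
Density altitude = 1500 + 120 × (16) = 3420 ft.

3420 ft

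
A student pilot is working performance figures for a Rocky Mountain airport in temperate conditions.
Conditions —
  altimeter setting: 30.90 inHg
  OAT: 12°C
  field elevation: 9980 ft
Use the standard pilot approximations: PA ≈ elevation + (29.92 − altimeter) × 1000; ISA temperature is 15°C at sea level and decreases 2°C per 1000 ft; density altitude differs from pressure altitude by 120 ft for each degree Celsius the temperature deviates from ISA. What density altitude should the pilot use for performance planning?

10800 ft

Pressure altitude = 9980 + (29.92 − 30.90) × 1000 = 9980 + (-980) = 9000 ft.
ISA temperature at 9000 ft = 15 − 2 × (9000/1000) = -3°C.
ISA deviation = 12 − (-3) = +15°C.
Density altitude = 9000 + 120 × (15) = 10800 ft.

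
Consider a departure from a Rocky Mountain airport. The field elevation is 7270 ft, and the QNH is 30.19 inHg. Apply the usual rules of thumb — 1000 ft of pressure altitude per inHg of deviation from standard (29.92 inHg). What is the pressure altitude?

7000 ft

Pressure correction = (29.92 − 30.19) × 1000 = -270 ft.
Pressure altitude = 7270 + (-270) = 7000 ft.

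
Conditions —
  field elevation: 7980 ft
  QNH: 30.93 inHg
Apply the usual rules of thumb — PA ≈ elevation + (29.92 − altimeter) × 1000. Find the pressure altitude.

Pressure correction = (29.92 − 30.93) × 1000 = -1010 ft.
Pressure altitude = 7980 + (-1010) = 6970 ft.

6970 ft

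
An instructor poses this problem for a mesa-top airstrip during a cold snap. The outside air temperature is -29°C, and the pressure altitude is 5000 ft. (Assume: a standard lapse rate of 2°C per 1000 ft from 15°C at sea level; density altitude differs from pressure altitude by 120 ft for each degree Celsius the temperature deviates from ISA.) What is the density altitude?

ISA temperature at 5000 ft = 15 − 2 × (5000/1000) = 5°C.
ISA deviation = -29 − 5 = -34°C.
Density altitude = 5000 + 120 × (-34) = 5000 + (-4080) = 920 ft.

920 ft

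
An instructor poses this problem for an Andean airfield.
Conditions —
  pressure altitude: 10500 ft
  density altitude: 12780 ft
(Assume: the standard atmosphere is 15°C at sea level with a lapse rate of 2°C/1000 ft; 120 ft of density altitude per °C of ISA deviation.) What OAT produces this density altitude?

Density altitude − pressure altitude = 12780 − 10500 = +2280 ft.
At 120 ft/°C that is an ISA deviation of 2280/120 = +19°C.
ISA temperature at 10500 ft = 15 − 2 × (10500/1000) = -6°C.
OAT = ISA + deviation = -6 + (+19) = 13°C.

13°C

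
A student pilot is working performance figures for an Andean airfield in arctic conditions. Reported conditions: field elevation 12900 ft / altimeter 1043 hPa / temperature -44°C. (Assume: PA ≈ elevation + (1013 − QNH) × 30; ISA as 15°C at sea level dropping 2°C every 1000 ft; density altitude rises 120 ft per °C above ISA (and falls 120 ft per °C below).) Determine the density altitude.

7800 ft

Pressure altitude = 12900 + (1013 − 1043) × 30 = 12900 + (-900) = 12000 ft.
ISA temperature at 12000 ft = 15 − 2 × (12000/1000) = -9°C.
ISA deviation = -44 − (-9) = -35°C.
Density altitude = 12000 + 120 × (-35) = 7800 ft.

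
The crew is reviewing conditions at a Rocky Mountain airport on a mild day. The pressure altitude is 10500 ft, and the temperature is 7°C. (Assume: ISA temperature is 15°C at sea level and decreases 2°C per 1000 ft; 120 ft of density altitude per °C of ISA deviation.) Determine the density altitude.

12060 ft

ISA temperature at 10500 ft = 15 − 2 × (10500/1000) = -6°C.
ISA deviation = 7 − (-6) = +13°C.
Density altitude = 10500 + 120 × (13) = 10500 + (+1560) = 12060 ft.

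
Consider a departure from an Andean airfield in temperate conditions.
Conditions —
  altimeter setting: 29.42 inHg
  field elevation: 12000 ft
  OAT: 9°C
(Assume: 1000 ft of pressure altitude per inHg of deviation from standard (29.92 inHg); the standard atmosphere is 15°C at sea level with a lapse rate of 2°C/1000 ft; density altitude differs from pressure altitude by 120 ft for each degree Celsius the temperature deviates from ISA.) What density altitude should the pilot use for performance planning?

Pressure altitude = 12000 + (29.92 − 29.42) × 1000 = 12000 + (+500) = 12500 ft.
ISA temperature at 12500 ft = 15 − 2 × (12500/1000) = -10°C.
ISA deviation = 9 − (-10) = +19°C.
Density altitude = 12500 + 120 × (19) = 14780 ft.

14780 ft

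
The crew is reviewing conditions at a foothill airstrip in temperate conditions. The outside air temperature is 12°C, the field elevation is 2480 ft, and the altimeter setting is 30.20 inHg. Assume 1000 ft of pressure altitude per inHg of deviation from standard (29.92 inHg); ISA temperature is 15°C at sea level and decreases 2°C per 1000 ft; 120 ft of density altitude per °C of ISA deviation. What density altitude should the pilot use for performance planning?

Pressure altitude = 2480 + (29.92 − 30.20) × 1000 = 2480 + (-280) = 2200 ft.
ISA temperature at 2200 ft = 15 − 2 × (2200/1000) = 10.6°C.
ISA deviation = 12 − 10.6 = +1.4°C.
Density altitude = 2200 + 120 × (1.4) = 2368 ft.

2368 ft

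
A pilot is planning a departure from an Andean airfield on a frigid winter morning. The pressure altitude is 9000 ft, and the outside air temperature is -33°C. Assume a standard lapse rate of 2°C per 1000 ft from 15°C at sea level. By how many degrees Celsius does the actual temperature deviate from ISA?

ISA-30°C

ISA temperature at 9000 ft = 15 − 2 × (9000/1000) = -3°C.
Deviation = OAT − ISA = -33 − (-3) = -30°C.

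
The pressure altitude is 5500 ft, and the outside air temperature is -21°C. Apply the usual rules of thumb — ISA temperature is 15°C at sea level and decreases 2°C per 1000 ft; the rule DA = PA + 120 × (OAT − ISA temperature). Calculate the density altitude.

2500 ft

ISA temperature at 5500 ft = 15 − 2 × (5500/1000) = 4°C.
ISA deviation = -21 − 4 = -25°C.
Density altitude = 5500 + 120 × (-25) = 5500 + (-3000) = 2500 ft.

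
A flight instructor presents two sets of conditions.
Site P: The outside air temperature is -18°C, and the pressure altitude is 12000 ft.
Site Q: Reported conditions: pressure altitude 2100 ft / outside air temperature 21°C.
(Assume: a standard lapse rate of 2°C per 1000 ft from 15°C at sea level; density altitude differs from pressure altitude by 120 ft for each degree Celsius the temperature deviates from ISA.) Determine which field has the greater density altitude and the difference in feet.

Site P by 7596 ft

Site P: ISA temp = -9°C, deviation -9°C, DA = 12000 + 120 × (-9) = 10920 ft.
Site Q: ISA temp = 10.8°C, deviation +10.2°C, DA = 2100 + 120 × 10.2 = 3324 ft.
Site P is higher by 10920 − 3324 = 7596 ft.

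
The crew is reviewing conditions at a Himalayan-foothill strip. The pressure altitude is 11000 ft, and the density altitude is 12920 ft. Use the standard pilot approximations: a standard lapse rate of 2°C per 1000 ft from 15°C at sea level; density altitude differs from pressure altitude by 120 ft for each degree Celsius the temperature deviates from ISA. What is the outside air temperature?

9°C

Density altitude − pressure altitude = 12920 − 11000 = +1920 ft.
At 120 ft/°C that is an ISA deviation of 1920/120 = +16°C.
ISA temperature at 11000 ft = 15 − 2 × (11000/1000) = -7°C.
OAT = ISA + deviation = -7 + (+16) = 9°C.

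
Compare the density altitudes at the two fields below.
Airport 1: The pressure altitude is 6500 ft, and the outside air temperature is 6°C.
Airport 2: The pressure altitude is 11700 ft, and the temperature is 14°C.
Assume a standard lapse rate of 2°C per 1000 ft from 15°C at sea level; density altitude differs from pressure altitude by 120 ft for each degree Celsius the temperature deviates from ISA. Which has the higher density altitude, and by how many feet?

Airport 1: ISA temp = 2°C, deviation +4°C, DA = 6500 + 120 × 4 = 6980 ft.
Airport 2: ISA temp = -8.4°C, deviation +22.4°C, DA = 11700 + 120 × 22.4 = 14388 ft.
Airport 2 is higher by 14388 − 6980 = 7408 ft.

Airport 2 by 7408 ft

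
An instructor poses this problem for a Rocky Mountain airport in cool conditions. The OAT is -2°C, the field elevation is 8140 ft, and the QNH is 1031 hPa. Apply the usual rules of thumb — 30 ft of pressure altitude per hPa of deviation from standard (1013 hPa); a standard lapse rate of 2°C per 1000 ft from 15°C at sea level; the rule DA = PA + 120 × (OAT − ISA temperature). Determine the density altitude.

7384 ft

Pressure altitude = 8140 + (1013 − 1031) × 30 = 8140 + (-540) = 7600 ft.
ISA temperature at 7600 ft = 15 − 2 × (7600/1000) = -0.2°C.
ISA deviation = -2 − (-0.2) = -1.8°C.
Density altitude = 7600 + 120 × (-1.8) = 7384 ft.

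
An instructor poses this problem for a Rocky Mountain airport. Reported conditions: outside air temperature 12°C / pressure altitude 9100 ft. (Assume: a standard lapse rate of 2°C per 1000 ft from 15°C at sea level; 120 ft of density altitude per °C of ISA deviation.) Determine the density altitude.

10924 ft

ISA temperature at 9100 ft = 15 − 2 × (9100/1000) = -3.2°C.
ISA deviation = 12 − (-3.2) = +15.2°C.
Density altitude = 9100 + 120 × (15.2) = 9100 + (+1824) = 10924 ft.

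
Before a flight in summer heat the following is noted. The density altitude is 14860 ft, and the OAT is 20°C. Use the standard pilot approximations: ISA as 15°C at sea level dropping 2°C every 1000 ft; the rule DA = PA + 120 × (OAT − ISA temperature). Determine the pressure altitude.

11500 ft

DA = PA + 120 × (OAT − (15 − 2·PA/1000)) = PA + 120·OAT − 1800 + 0.24·PA = 1.24·PA + 120·OAT − 1800.
So 1.24·PA = 14860 − 120 × 20 + 1800 = 14260.
PA = 14260 / 1.24 = 11500 ft.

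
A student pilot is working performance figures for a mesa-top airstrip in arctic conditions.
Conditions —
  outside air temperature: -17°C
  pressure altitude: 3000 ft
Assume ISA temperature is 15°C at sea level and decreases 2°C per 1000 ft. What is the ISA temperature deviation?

ISA temperature at 3000 ft = 15 − 2 × (3000/1000) = 9°C.
Deviation = OAT − ISA = -17 − 9 = -26°C.

ISA-26°C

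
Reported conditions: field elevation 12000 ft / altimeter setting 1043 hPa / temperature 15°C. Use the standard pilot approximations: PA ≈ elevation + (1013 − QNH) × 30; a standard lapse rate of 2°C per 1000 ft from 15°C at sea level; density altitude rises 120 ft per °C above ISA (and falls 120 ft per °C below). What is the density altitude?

Pressure altitude = 12000 + (1013 − 1043) × 30 = 12000 + (-900) = 11100 ft.
ISA temperature at 11100 ft = 15 − 2 × (11100/1000) = -7.2°C.
ISA deviation = 15 − (-7.2) = +22.2°C.
Density altitude = 11100 + 120 × (22.2) = 13764 ft.

13764 ft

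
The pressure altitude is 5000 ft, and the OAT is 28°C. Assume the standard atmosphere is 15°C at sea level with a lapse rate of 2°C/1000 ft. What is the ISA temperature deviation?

ISA temperature at 5000 ft = 15 − 2 × (5000/1000) = 5°C.
Deviation = OAT − ISA = 28 − 5 = +23°C.

ISA+23°C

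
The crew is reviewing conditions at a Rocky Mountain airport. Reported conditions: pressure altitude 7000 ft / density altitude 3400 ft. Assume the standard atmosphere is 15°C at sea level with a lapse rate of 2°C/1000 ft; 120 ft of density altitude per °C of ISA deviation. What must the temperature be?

-29°C

Density altitude − pressure altitude = 3400 − 7000 = -3600 ft.
At 120 ft/°C that is an ISA deviation of -3600/120 = -30°C.
ISA temperature at 7000 ft = 15 − 2 × (7000/1000) = 1°C.
OAT = ISA + deviation = 1 + (-30) = -29°C.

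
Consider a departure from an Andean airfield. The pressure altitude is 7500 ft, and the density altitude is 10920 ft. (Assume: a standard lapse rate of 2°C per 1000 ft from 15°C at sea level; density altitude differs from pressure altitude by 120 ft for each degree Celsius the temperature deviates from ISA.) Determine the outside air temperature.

Density altitude − pressure altitude = 10920 − 7500 = +3420 ft.
At 120 ft/°C that is an ISA deviation of 3420/120 = +28.5°C.
ISA temperature at 7500 ft = 15 − 2 × (7500/1000) = 0°C.
OAT = ISA + deviation = 0 + (+28.5) = 28.5°C.

28.5°C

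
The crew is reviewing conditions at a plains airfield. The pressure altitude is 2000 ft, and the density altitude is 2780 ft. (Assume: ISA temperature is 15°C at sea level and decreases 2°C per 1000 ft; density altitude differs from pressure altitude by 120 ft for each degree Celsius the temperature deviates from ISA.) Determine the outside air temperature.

17.5°C

Density altitude − pressure altitude = 2780 − 2000 = +780 ft.
At 120 ft/°C that is an ISA deviation of 780/120 = +6.5°C.
ISA temperature at 2000 ft = 15 − 2 × (2000/1000) = 11°C.
OAT = ISA + deviation = 11 + (+6.5) = 17.5°C.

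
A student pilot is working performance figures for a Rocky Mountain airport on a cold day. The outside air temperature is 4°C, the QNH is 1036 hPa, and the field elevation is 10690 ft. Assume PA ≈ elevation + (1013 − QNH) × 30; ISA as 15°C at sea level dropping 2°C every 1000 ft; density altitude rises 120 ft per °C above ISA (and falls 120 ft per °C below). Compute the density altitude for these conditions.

11080 ft

Pressure altitude = 10690 + (1013 − 1036) × 30 = 10690 + (-690) = 10000 ft.
ISA temperature at 10000 ft = 15 − 2 × (10000/1000) = -5°C.
ISA deviation = 4 − (-5) = +9°C.
Density altitude = 10000 + 120 × (9) = 11080 ft.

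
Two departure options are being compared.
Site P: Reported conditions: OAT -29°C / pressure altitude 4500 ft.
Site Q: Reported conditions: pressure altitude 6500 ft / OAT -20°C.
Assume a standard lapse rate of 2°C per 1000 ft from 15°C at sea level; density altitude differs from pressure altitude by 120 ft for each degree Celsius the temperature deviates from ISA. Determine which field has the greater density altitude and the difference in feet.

Site Q by 3560 ft

Site P: ISA temp = 6°C, deviation -35°C, DA = 4500 + 120 × (-35) = 300 ft.
Site Q: ISA temp = 2°C, deviation -22°C, DA = 6500 + 120 × (-22) = 3860 ft.
Site Q is higher by 3860 − 300 = 3560 ft.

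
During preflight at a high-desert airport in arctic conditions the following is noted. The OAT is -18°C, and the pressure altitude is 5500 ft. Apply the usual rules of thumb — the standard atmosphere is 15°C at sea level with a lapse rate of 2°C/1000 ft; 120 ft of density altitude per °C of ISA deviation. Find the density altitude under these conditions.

ISA temperature at 5500 ft = 15 − 2 × (5500/1000) = 4°C.
ISA deviation = -18 − 4 = -22°C.
Density altitude = 5500 + 120 × (-22) = 5500 + (-2640) = 2860 ft.

2860 ft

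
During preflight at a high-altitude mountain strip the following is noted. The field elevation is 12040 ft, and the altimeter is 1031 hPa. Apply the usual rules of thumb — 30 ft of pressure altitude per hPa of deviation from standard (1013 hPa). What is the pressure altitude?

Pressure correction = (1013 − 1031) × 30 = -540 ft.
Pressure altitude = 12040 + (-540) = 11500 ft.

11500 ft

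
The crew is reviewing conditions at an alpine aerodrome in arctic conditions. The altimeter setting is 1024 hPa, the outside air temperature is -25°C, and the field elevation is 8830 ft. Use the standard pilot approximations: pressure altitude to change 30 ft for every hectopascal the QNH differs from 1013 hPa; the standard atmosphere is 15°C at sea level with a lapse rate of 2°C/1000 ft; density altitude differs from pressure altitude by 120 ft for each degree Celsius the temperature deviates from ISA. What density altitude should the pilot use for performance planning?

5740 ft

Pressure altitude = 8830 + (1013 − 1024) × 30 = 8830 + (-330) = 8500 ft.
ISA temperature at 8500 ft = 15 − 2 × (8500/1000) = -2°C.
ISA deviation = -25 − (-2) = -23°C.
Density altitude = 8500 + 120 × (-23) = 5740 ft.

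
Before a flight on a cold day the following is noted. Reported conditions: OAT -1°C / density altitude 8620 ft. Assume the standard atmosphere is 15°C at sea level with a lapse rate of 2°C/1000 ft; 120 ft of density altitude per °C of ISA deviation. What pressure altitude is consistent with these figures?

DA = PA + 120 × (OAT − (15 − 2·PA/1000)) = PA + 120·OAT − 1800 + 0.24·PA = 1.24·PA + 120·OAT − 1800.
So 1.24·PA = 8620 − 120 × (-1) + 1800 = 10540.
PA = 10540 / 1.24 = 8500 ft.

8500 ft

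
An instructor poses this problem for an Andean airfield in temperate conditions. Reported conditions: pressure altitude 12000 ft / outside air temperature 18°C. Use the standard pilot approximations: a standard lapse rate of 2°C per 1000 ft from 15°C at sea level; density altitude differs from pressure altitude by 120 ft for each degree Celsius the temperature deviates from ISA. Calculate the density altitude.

ISA temperature at 12000 ft = 15 − 2 × (12000/1000) = -9°C.
ISA deviation = 18 − (-9) = +27°C.
Density altitude = 12000 + 120 × (27) = 12000 + (+3240) = 15240 ft.

15240 ft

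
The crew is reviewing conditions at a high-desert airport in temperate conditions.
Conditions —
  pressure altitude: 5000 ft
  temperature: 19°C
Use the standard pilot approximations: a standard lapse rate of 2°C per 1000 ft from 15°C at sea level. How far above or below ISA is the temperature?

ISA+14°C

ISA temperature at 5000 ft = 15 − 2 × (5000/1000) = 5°C.
Deviation = OAT − ISA = 19 − 5 = +14°C.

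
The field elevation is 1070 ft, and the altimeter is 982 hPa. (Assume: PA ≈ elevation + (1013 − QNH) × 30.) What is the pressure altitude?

2000 ft

Pressure correction = (1013 − 982) × 30 = +930 ft.
Pressure altitude = 1070 + (+930) = 2000 ft.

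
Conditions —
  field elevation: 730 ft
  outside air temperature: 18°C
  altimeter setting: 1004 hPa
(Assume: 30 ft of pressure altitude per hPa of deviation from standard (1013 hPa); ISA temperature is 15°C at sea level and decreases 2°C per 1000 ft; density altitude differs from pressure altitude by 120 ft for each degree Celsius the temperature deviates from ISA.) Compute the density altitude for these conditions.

1600 ft

Pressure altitude = 730 + (1013 − 1004) × 30 = 730 + (+270) = 1000 ft.
ISA temperature at 1000 ft = 15 − 2 × (1000/1000) = 13°C.
ISA deviation = 18 − 13 = +5°C.
Density altitude = 1000 + 120 × (5) = 1600 ft.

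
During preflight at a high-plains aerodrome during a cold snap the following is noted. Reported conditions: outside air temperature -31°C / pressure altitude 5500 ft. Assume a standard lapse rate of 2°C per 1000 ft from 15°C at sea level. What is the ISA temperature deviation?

ISA temperature at 5500 ft = 15 − 2 × (5500/1000) = 4°C.
Deviation = OAT − ISA = -31 − 4 = -35°C.

ISA-35°C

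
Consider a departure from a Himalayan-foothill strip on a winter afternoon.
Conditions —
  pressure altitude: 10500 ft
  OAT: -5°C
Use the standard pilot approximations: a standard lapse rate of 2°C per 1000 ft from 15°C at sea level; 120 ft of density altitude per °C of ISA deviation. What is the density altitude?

10620 ft

ISA temperature at 10500 ft = 15 − 2 × (10500/1000) = -6°C.
ISA deviation = -5 − (-6) = +1°C.
Density altitude = 10500 + 120 × (1) = 10500 + (+120) = 10620 ft.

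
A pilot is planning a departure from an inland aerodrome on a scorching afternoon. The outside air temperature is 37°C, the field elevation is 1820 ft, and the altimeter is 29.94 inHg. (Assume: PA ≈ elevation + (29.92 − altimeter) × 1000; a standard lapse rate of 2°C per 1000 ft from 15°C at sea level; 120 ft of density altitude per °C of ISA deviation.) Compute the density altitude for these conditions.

4872 ft

Pressure altitude = 1820 + (29.92 − 29.94) × 1000 = 1820 + (-20) = 1800 ft.
ISA temperature at 1800 ft = 15 − 2 × (1800/1000) = 11.4°C.
ISA deviation = 37 − 11.4 = +25.6°C.
Density altitude = 1800 + 120 × (25.6) = 4872 ft.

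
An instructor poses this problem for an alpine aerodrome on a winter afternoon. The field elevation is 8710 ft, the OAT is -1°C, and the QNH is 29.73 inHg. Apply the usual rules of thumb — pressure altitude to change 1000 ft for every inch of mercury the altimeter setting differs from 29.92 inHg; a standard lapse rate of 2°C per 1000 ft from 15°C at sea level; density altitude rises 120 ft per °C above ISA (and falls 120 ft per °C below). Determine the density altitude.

9116 ft

Pressure altitude = 8710 + (29.92 − 29.73) × 1000 = 8710 + (+190) = 8900 ft.
ISA temperature at 8900 ft = 15 − 2 × (8900/1000) = -2.8°C.
ISA deviation = -1 − (-2.8) = +1.8°C.
Density altitude = 8900 + 120 × (1.8) = 9116 ft.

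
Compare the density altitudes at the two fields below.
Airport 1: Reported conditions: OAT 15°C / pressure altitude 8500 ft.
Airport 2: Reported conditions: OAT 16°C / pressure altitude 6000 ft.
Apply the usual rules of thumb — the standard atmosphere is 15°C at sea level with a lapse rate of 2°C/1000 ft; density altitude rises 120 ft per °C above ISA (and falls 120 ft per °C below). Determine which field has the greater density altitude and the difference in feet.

Airport 1 by 2980 ft

Airport 1: ISA temp = -2°C, deviation +17°C, DA = 8500 + 120 × 17 = 10540 ft.
Airport 2: ISA temp = 3°C, deviation +13°C, DA = 6000 + 120 × 13 = 7560 ft.
Airport 1 is higher by 10540 − 7560 = 2980 ft.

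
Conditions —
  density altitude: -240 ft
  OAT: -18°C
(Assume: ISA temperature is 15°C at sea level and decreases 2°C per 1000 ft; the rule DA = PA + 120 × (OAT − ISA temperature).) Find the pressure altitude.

DA = PA + 120 × (OAT − (15 − 2·PA/1000)) = PA + 120·OAT − 1800 + 0.24·PA = 1.24·PA + 120·OAT − 1800.
So 1.24·PA = -240 − 120 × (-18) + 1800 = 3720.
PA = 3720 / 1.24 = 3000 ft.

3000 ft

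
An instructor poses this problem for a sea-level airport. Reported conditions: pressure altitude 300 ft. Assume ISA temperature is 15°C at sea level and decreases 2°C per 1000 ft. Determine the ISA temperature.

14.4°C

ISA temperature = 15 − 2 × (300/1000) = 15 − 0.6 = 14.4°C.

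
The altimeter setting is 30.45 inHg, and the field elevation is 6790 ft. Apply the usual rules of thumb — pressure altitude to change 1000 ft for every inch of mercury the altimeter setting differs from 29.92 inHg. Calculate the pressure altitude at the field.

6260 ft

Pressure correction = (29.92 − 30.45) × 1000 = -530 ft.
Pressure altitude = 6790 + (-530) = 6260 ft.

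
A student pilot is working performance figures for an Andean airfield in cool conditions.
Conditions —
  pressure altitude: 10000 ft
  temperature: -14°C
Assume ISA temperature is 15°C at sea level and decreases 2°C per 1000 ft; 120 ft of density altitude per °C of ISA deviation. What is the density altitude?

8920 ft

ISA temperature at 10000 ft = 15 − 2 × (10000/1000) = -5°C.
ISA deviation = -14 − (-5) = -9°C.
Density altitude = 10000 + 120 × (-9) = 10000 + (-1080) = 8920 ft.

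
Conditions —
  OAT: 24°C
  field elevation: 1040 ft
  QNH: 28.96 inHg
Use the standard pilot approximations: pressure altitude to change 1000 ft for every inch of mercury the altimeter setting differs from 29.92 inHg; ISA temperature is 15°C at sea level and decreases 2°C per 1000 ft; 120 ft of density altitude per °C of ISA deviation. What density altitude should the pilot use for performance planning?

3560 ft

Pressure altitude = 1040 + (29.92 − 28.96) × 1000 = 1040 + (+960) = 2000 ft.
ISA temperature at 2000 ft = 15 − 2 × (2000/1000) = 11°C.
ISA deviation = 24 − 11 = +13°C.
Density altitude = 2000 + 120 × (13) = 3560 ft.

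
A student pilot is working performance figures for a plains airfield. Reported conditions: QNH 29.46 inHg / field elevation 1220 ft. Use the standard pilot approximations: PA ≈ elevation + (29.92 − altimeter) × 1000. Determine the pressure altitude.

Pressure correction = (29.92 − 29.46) × 1000 = +460 ft.
Pressure altitude = 1220 + (+460) = 1680 ft.

1680 ft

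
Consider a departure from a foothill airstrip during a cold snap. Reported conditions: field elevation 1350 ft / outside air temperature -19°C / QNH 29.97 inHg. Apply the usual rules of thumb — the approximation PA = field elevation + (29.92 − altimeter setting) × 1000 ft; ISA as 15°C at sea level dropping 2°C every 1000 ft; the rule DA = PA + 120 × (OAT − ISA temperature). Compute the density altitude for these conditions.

Pressure altitude = 1350 + (29.92 − 29.97) × 1000 = 1350 + (-50) = 1300 ft.
ISA temperature at 1300 ft = 15 − 2 × (1300/1000) = 12.4°C.
ISA deviation = -19 − 12.4 = -31.4°C.
Density altitude = 1300 + 120 × (-31.4) = -2468 ft.

-2468 ft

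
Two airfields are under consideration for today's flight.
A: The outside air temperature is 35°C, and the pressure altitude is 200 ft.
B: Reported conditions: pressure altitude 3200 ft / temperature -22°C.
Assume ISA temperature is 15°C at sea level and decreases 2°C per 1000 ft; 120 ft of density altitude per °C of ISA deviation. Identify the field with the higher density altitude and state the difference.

A by 3120 ft

A: ISA temp = 14.6°C, deviation +20.4°C, DA = 200 + 120 × 20.4 = 2648 ft.
B: ISA temp = 8.6°C, deviation -30.6°C, DA = 3200 + 120 × (-30.6) = -472 ft.
A is higher by 2648 − (-472) = 3120 ft.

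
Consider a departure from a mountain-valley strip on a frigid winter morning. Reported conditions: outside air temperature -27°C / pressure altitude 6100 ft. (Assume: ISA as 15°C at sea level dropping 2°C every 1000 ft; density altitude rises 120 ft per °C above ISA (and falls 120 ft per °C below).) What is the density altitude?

2524 ft

ISA temperature at 6100 ft = 15 − 2 × (6100/1000) = 2.8°C.
ISA deviation = -27 − 2.8 = -29.8°C.
Density altitude = 6100 + 120 × (-29.8) = 6100 + (-3576) = 2524 ft.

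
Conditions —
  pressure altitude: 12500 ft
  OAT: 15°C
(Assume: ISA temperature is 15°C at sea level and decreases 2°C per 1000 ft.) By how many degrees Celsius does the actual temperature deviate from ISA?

ISA+25°C

ISA temperature at 12500 ft = 15 − 2 × (12500/1000) = -10°C.
Deviation = OAT − ISA = 15 − (-10) = +25°C.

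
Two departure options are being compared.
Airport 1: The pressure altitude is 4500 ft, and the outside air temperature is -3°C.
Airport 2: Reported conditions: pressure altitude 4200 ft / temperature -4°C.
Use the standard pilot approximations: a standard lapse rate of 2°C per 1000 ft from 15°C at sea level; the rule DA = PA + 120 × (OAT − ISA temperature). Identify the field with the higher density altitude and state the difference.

Airport 1 by 492 ft

Airport 1: ISA temp = 6°C, deviation -9°C, DA = 4500 + 120 × (-9) = 3420 ft.
Airport 2: ISA temp = 6.6°C, deviation -10.6°C, DA = 4200 + 120 × (-10.6) = 2928 ft.
Airport 1 is higher by 3420 − 2928 = 492 ft.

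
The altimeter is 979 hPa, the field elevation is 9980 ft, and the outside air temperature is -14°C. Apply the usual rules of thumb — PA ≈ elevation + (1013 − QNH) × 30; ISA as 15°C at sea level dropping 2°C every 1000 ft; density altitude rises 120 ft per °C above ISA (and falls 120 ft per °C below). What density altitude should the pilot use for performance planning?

Pressure altitude = 9980 + (1013 − 979) × 30 = 9980 + (+1020) = 11000 ft.
ISA temperature at 11000 ft = 15 − 2 × (11000/1000) = -7°C.
ISA deviation = -14 − (-7) = -7°C.
Density altitude = 11000 + 120 × (-7) = 10160 ft.

10160 ft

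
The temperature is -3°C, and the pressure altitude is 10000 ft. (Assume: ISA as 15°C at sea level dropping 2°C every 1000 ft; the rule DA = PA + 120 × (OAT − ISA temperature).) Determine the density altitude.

ISA temperature at 10000 ft = 15 − 2 × (10000/1000) = -5°C.
ISA deviation = -3 − (-5) = +2°C.
Density altitude = 10000 + 120 × (2) = 10000 + (+240) = 10240 ft.

10240 ft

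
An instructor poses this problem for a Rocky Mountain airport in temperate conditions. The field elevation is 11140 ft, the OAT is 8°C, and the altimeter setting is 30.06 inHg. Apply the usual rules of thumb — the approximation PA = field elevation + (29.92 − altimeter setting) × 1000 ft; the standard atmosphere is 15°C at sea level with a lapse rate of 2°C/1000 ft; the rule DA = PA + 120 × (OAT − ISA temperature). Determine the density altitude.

Pressure altitude = 11140 + (29.92 − 30.06) × 1000 = 11140 + (-140) = 11000 ft.
ISA temperature at 11000 ft = 15 − 2 × (11000/1000) = -7°C.
ISA deviation = 8 − (-7) = +15°C.
Density altitude = 11000 + 120 × (15) = 12800 ft.

12800 ft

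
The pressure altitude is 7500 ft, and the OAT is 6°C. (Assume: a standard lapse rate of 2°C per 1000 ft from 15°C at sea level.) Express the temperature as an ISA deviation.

ISA+6°C

ISA temperature at 7500 ft = 15 − 2 × (7500/1000) = 0°C.
Deviation = OAT − ISA = 6 − 0 = +6°C.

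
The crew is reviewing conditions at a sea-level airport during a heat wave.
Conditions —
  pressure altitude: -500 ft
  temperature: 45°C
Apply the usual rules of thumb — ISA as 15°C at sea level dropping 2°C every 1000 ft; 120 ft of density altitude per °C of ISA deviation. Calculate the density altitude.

ISA temperature at -500 ft = 15 − 2 × (-500/1000) = 16°C.
ISA deviation = 45 − 16 = +29°C.
Density altitude = -500 + 120 × (29) = -500 + (+3480) = 2980 ft.

2980 ft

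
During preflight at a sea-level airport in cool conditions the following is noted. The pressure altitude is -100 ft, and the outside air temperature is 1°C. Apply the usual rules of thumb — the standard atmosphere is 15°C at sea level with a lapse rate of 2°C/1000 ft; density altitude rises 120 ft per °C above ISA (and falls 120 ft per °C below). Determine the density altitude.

-1804 ft

ISA temperature at -100 ft = 15 − 2 × (-100/1000) = 15.2°C.
ISA deviation = 1 − 15.2 = -14.2°C.
Density altitude = -100 + 120 × (-14.2) = -100 + (-1704) = -1804 ft.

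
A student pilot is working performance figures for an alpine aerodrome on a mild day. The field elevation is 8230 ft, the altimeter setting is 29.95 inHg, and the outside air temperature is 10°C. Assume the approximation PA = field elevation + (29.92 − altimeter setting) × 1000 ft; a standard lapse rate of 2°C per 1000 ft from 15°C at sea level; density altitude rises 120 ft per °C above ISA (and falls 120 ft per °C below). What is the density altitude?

Pressure altitude = 8230 + (29.92 − 29.95) × 1000 = 8230 + (-30) = 8200 ft.
ISA temperature at 8200 ft = 15 − 2 × (8200/1000) = -1.4°C.
ISA deviation = 10 − (-1.4) = +11.4°C.
Density altitude = 8200 + 120 × (11.4) = 9568 ft.

9568 ft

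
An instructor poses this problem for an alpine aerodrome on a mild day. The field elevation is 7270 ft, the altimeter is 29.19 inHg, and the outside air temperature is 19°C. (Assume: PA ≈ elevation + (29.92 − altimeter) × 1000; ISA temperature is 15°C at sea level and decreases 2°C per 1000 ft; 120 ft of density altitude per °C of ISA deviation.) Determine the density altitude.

10400 ft

Pressure altitude = 7270 + (29.92 − 29.19) × 1000 = 7270 + (+730) = 8000 ft.
ISA temperature at 8000 ft = 15 − 2 × (8000/1000) = -1°C.
ISA deviation = 19 − (-1) = +20°C.
Density altitude = 8000 + 120 × (20) = 10400 ft.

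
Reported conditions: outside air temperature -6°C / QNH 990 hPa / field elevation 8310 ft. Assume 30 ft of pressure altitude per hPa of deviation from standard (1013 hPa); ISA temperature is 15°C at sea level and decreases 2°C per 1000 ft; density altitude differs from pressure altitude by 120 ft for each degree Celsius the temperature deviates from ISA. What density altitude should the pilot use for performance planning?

8640 ft

Pressure altitude = 8310 + (1013 − 990) × 30 = 8310 + (+690) = 9000 ft.
ISA temperature at 9000 ft = 15 − 2 × (9000/1000) = -3°C.
ISA deviation = -6 − (-3) = -3°C.
Density altitude = 9000 + 120 × (-3) = 8640 ft.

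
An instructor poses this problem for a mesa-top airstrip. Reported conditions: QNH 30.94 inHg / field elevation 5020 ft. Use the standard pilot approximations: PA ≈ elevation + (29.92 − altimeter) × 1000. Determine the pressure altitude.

Pressure correction = (29.92 − 30.94) × 1000 = -1020 ft.
Pressure altitude = 5020 + (-1020) = 4000 ft.

4000 ft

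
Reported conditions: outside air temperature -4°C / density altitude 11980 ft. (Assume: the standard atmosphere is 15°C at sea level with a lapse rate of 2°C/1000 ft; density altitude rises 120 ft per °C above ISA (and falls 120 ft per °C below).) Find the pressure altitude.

11500 ft

DA = PA + 120 × (OAT − (15 − 2·PA/1000)) = PA + 120·OAT − 1800 + 0.24·PA = 1.24·PA + 120·OAT − 1800.
So 1.24·PA = 11980 − 120 × (-4) + 1800 = 14260.
PA = 14260 / 1.24 = 11500 ft.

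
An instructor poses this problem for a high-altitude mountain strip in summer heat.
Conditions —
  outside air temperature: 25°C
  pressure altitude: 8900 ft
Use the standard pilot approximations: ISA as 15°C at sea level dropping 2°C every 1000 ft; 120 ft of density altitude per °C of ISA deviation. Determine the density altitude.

12236 ft

ISA temperature at 8900 ft = 15 − 2 × (8900/1000) = -2.8°C.
ISA deviation = 25 − (-2.8) = +27.8°C.
Density altitude = 8900 + 120 × (27.8) = 8900 + (+3336) = 12236 ft.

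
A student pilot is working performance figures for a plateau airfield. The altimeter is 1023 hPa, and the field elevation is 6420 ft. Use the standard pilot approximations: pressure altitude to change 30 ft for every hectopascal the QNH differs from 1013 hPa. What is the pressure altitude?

6120 ft

Pressure correction = (1013 − 1023) × 30 = -300 ft.
Pressure altitude = 6420 + (-300) = 6120 ft.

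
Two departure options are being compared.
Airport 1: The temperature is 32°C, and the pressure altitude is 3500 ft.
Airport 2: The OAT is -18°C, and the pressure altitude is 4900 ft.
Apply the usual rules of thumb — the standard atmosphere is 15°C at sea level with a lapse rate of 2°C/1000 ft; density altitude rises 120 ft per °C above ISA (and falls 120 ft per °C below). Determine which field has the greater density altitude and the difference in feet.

Airport 1: ISA temp = 8°C, deviation +24°C, DA = 3500 + 120 × 24 = 6380 ft.
Airport 2: ISA temp = 5.2°C, deviation -23.2°C, DA = 4900 + 120 × (-23.2) = 2116 ft.
Airport 1 is higher by 6380 − 2116 = 4264 ft.

Airport 1 by 4264 ft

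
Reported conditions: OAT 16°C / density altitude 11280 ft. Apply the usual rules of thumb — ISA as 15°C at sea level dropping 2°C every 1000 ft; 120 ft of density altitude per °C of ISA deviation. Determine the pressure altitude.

DA = PA + 120 × (OAT − (15 − 2·PA/1000)) = PA + 120·OAT − 1800 + 0.24·PA = 1.24·PA + 120·OAT − 1800.
So 1.24·PA = 11280 − 120 × 16 + 1800 = 11160.
PA = 11160 / 1.24 = 9000 ft.

9000 ft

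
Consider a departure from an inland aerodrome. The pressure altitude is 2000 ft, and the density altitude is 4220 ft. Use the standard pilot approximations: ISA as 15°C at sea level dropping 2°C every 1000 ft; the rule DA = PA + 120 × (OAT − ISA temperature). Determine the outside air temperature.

Density altitude − pressure altitude = 4220 − 2000 = +2220 ft.
At 120 ft/°C that is an ISA deviation of 2220/120 = +18.5°C.
ISA temperature at 2000 ft = 15 − 2 × (2000/1000) = 11°C.
OAT = ISA + deviation = 11 + (+18.5) = 29.5°C.

29.5°C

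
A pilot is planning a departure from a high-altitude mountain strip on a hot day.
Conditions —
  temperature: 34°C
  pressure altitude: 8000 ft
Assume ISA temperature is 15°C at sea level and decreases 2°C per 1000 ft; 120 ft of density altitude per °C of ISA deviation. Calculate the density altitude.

ISA temperature at 8000 ft = 15 − 2 × (8000/1000) = -1°C.
ISA deviation = 34 − (-1) = +35°C.
Density altitude = 8000 + 120 × (35) = 8000 + (+4200) = 12200 ft.

12200 ft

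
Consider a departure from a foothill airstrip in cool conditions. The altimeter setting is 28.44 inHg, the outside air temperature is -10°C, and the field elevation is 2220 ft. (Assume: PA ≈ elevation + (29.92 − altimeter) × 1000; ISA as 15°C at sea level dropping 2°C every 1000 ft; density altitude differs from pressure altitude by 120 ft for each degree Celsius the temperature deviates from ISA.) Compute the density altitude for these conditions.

1588 ft

Pressure altitude = 2220 + (29.92 − 28.44) × 1000 = 2220 + (+1480) = 3700 ft.
ISA temperature at 3700 ft = 15 − 2 × (3700/1000) = 7.6°C.
ISA deviation = -10 − 7.6 = -17.6°C.
Density altitude = 3700 + 120 × (-17.6) = 1588 ft.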